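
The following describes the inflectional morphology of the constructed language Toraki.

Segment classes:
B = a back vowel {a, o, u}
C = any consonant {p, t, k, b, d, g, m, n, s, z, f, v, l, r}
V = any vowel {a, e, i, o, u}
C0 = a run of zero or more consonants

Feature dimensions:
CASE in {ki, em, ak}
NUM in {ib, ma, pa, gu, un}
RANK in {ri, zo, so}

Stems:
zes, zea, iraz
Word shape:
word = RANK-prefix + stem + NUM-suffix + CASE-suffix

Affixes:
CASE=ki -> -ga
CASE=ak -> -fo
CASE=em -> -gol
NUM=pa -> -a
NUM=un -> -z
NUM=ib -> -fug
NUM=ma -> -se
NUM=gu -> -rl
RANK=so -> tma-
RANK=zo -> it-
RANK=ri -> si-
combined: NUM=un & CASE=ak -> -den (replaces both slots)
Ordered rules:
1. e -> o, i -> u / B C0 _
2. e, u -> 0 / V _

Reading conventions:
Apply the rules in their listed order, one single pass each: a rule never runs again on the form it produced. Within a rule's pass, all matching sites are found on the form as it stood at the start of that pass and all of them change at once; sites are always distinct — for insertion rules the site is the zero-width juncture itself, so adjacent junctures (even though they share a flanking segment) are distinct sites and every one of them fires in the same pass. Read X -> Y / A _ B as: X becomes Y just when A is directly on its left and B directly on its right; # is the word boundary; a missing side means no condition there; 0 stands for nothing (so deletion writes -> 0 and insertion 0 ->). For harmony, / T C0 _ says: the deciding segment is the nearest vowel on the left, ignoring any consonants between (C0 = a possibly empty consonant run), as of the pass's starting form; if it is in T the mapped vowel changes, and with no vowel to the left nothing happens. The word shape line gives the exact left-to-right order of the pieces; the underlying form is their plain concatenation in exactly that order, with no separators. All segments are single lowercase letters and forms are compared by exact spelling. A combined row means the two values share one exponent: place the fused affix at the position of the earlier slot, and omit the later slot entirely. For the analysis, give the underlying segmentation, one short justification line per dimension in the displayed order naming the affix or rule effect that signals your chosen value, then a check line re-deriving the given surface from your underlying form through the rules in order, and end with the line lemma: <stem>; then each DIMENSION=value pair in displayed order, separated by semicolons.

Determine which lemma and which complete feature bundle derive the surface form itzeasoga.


underlying: it-zea-se-ga
CASE=ki - signalled by the affix -ga
NUM=ma - signalled by the affix -se
RANK=zo - signalled by the affix it-
check: itzeasega -> itzeasoga -> itzeasoga
lemma: zea; CASE=ki; NUM=ma; RANK=zo


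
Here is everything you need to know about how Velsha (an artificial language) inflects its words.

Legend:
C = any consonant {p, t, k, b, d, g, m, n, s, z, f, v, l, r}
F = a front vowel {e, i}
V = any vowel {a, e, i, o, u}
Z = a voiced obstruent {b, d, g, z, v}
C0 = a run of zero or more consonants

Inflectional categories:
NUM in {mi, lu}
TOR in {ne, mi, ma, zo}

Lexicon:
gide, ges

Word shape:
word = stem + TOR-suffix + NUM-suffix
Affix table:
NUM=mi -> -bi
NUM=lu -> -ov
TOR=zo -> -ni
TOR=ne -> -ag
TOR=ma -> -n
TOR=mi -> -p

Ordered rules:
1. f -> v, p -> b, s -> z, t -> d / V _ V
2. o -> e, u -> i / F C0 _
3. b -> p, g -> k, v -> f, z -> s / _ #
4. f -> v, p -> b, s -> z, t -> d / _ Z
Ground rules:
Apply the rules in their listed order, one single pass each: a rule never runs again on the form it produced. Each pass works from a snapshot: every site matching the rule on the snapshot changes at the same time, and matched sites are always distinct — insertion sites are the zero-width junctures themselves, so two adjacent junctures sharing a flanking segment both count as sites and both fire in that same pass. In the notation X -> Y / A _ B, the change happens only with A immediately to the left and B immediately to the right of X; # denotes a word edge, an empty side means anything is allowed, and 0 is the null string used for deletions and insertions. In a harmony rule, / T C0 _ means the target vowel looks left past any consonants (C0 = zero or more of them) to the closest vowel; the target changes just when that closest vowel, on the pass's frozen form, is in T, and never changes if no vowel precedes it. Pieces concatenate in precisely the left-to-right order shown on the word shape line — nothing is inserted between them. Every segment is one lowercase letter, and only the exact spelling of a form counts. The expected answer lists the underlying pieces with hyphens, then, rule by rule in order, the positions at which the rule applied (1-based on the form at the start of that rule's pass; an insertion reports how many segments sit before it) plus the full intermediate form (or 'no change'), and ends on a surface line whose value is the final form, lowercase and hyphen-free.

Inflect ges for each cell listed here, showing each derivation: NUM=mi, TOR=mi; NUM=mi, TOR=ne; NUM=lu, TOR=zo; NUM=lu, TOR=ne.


cell NUM=mi, TOR=mi:
underlying: ges-p-bi
1. f -> v, p -> b, s -> z, t -> d / V _ V: no change
2. o -> e, u -> i / F C0 _: no change
3. b -> p, g -> k, v -> f, z -> s / _ #: no change
4. f -> v, p -> b, s -> z, t -> d / _ Z: fires at position(s) 4: gesbbi
surface: gesbbi

cell NUM=mi, TOR=ne:
underlying: ges-ag-bi
1. f -> v, p -> b, s -> z, t -> d / V _ V: fires at position(s) 3: gezagbi
2. o -> e, u -> i / F C0 _: no change
3. b -> p, g -> k, v -> f, z -> s / _ #: no change
4. f -> v, p -> b, s -> z, t -> d / _ Z: no change
surface: gezagbi

cell NUM=lu, TOR=zo:
underlying: ges-ni-ov
1. f -> v, p -> b, s -> z, t -> d / V _ V: no change
2. o -> e, u -> i / F C0 _: fires at position(s) 6: gesniev
3. b -> p, g -> k, v -> f, z -> s / _ #: fires at position(s) 7: gesnief
4. f -> v, p -> b, s -> z, t -> d / _ Z: no change
surface: gesnief

cell NUM=lu, TOR=ne:
underlying: ges-ag-ov
1. f -> v, p -> b, s -> z, t -> d / V _ V: fires at position(s) 3: gezagov
2. o -> e, u -> i / F C0 _: no change
3. b -> p, g -> k, v -> f, z -> s / _ #: fires at position(s) 7: gezagof
4. f -> v, p -> b, s -> z, t -> d / _ Z: no change
surface: gezagof


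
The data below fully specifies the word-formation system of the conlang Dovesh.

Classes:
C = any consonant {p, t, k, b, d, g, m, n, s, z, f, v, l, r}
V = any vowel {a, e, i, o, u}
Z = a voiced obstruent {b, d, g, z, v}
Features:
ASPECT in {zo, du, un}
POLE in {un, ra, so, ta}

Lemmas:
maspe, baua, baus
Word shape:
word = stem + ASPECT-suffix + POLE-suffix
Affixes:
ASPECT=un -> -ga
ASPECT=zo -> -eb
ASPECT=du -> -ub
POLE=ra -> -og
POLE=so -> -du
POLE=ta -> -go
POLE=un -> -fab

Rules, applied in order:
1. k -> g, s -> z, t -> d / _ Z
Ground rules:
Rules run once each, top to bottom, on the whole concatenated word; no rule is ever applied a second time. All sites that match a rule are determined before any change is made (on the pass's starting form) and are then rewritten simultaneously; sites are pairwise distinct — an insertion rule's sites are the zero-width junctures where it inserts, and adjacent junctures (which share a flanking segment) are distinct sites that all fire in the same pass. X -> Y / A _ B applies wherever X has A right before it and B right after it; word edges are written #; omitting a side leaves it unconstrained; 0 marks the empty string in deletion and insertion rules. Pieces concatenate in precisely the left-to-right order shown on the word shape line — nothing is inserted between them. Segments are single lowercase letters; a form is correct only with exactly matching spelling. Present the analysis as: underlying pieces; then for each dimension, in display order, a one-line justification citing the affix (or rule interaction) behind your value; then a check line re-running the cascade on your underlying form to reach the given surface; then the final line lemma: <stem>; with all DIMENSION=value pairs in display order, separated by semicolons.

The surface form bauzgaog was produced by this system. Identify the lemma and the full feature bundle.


underlying: baus-ga-og
ASPECT=un - signalled by the affix -ga
POLE=ra - signalled by the affix -og
check: bausgaog -> bauzgaog
lemma: baus; ASPECT=un; POLE=ra


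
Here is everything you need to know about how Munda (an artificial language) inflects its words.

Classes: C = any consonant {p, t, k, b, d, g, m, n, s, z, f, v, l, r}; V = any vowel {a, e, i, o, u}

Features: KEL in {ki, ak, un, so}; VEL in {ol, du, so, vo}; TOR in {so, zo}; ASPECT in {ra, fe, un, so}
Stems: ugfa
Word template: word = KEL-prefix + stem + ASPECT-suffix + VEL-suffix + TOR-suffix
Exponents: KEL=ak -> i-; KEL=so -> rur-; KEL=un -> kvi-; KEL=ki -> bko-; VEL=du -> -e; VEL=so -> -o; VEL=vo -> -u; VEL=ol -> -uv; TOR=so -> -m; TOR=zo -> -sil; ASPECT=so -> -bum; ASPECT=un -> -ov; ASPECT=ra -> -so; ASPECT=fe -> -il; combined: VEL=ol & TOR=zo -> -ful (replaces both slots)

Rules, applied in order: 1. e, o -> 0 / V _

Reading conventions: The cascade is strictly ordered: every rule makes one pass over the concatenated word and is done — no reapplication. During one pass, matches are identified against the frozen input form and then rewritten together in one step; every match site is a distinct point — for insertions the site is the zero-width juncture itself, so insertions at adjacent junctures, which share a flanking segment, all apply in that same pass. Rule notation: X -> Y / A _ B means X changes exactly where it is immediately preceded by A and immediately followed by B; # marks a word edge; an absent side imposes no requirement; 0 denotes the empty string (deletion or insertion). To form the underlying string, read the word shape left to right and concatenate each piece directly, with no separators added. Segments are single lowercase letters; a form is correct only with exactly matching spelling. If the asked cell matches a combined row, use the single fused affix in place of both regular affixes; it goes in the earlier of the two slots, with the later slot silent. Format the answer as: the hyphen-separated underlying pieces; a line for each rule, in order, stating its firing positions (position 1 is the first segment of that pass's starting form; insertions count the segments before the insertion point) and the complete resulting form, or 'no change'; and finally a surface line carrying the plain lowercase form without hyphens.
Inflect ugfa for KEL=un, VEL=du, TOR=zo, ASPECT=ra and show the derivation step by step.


underlying: kvi-ugfa-so-e-sil
1. e, o -> 0 / V _: fires at position(s) 10: kviugfasosil
surface: kviugfasosil


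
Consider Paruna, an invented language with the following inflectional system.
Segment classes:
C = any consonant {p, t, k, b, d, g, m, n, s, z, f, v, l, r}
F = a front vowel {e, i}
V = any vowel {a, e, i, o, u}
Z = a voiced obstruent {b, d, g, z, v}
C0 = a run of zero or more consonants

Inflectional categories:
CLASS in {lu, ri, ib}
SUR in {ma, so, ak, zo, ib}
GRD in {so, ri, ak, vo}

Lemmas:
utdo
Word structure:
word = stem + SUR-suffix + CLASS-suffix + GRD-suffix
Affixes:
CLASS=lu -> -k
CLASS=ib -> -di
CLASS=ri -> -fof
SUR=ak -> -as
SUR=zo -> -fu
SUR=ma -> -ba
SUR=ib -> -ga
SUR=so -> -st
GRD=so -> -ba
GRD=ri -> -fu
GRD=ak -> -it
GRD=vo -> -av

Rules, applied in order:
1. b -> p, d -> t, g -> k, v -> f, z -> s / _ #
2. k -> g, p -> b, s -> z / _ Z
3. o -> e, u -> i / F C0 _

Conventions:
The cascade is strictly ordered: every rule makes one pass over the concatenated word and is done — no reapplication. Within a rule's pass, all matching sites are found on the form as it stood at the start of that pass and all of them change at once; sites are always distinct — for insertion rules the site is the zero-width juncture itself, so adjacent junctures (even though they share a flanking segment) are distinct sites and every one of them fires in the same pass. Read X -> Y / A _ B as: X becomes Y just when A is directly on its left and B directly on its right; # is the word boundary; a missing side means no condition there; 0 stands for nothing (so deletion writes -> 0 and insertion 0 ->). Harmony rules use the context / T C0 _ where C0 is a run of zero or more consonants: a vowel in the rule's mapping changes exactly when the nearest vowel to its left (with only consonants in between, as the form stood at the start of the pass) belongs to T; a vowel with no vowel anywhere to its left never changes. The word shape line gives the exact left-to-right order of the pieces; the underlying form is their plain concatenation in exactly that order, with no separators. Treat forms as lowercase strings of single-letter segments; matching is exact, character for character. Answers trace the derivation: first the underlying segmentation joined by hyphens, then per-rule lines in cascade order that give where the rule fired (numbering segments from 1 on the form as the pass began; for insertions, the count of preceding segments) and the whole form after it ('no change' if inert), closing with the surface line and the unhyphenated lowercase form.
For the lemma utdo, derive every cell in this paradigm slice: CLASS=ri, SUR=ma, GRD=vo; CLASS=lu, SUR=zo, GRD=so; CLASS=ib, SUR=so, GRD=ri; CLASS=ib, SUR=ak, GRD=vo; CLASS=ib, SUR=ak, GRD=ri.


cell CLASS=ri, SUR=ma, GRD=vo:
underlying: utdo-ba-fof-av
1. b -> p, d -> t, g -> k, v -> f, z -> s / _ #: fires at position(s) 11: utdobafofaf
2. k -> g, p -> b, s -> z / _ Z: no change
3. o -> e, u -> i / F C0 _: no change
surface: utdobafofaf

cell CLASS=lu, SUR=zo, GRD=so:
underlying: utdo-fu-k-ba
1. b -> p, d -> t, g -> k, v -> f, z -> s / _ #: no change
2. k -> g, p -> b, s -> z / _ Z: fires at position(s) 7: utdofugba
3. o -> e, u -> i / F C0 _: no change
surface: utdofugba

cell CLASS=ib, SUR=so, GRD=ri:
underlying: utdo-st-di-fu
1. b -> p, d -> t, g -> k, v -> f, z -> s / _ #: no change
2. k -> g, p -> b, s -> z / _ Z: no change
3. o -> e, u -> i / F C0 _: fires at position(s) 10: utdostdifi
surface: utdostdifi

cell CLASS=ib, SUR=ak, GRD=vo:
underlying: utdo-as-di-av
1. b -> p, d -> t, g -> k, v -> f, z -> s / _ #: fires at position(s) 10: utdoasdiaf
2. k -> g, p -> b, s -> z / _ Z: fires at position(s) 6: utdoazdiaf
3. o -> e, u -> i / F C0 _: no change
surface: utdoazdiaf

cell CLASS=ib, SUR=ak, GRD=ri:
underlying: utdo-as-di-fu
1. b -> p, d -> t, g -> k, v -> f, z -> s / _ #: no change
2. k -> g, p -> b, s -> z / _ Z: fires at position(s) 6: utdoazdifu
3. o -> e, u -> i / F C0 _: fires at position(s) 10: utdoazdifi
surface: utdoazdifi


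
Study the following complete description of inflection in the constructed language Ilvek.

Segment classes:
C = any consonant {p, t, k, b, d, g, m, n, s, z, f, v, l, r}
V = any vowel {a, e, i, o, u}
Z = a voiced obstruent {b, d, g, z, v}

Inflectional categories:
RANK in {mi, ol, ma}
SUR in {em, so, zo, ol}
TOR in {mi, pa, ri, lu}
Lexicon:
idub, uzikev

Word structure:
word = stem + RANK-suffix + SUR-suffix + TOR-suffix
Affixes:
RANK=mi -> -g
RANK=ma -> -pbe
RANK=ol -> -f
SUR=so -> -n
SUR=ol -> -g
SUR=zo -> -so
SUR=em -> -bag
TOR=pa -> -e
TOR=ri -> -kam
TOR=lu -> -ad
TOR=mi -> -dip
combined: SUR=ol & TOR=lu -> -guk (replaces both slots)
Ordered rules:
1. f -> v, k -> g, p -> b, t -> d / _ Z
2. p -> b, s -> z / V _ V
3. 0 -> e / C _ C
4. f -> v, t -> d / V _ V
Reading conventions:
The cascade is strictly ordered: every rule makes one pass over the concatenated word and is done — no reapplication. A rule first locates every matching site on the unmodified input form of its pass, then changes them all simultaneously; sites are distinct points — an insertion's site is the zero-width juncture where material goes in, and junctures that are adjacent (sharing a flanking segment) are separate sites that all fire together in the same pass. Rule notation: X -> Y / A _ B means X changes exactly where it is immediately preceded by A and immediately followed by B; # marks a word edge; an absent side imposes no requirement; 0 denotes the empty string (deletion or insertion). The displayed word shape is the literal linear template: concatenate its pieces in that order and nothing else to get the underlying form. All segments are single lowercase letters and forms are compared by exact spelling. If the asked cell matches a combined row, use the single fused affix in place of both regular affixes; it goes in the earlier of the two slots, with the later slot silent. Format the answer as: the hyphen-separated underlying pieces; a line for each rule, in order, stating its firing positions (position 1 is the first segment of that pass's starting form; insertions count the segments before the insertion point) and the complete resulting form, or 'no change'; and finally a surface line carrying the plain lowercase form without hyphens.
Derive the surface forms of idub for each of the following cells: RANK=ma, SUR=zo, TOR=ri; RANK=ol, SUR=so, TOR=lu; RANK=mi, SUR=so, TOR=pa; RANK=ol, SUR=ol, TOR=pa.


cell RANK=ma, SUR=zo, TOR=ri:
underlying: idub-pbe-so-kam
1. f -> v, k -> g, p -> b, t -> d / _ Z: fires at position(s) 5: idubbbesokam
2. p -> b, s -> z / V _ V: fires at position(s) 8: idubbbezokam
3. 0 -> e / C _ C: inserts after position(s) 4, 5: idubebebezokam
4. f -> v, t -> d / V _ V: no change
surface: idubebebezokam

cell RANK=ol, SUR=so, TOR=lu:
underlying: idub-f-n-ad
1. f -> v, k -> g, p -> b, t -> d / _ Z: no change
2. p -> b, s -> z / V _ V: no change
3. 0 -> e / C _ C: inserts after position(s) 4, 5: idubefenad
4. f -> v, t -> d / V _ V: fires at position(s) 6: idubevenad
surface: idubevenad

cell RANK=mi, SUR=so, TOR=pa:
underlying: idub-g-n-e
1. f -> v, k -> g, p -> b, t -> d / _ Z: no change
2. p -> b, s -> z / V _ V: no change
3. 0 -> e / C _ C: inserts after position(s) 4, 5: idubegene
4. f -> v, t -> d / V _ V: no change
surface: idubegene

cell RANK=ol, SUR=ol, TOR=pa:
underlying: idub-f-g-e
1. f -> v, k -> g, p -> b, t -> d / _ Z: fires at position(s) 5: idubvge
2. p -> b, s -> z / V _ V: no change
3. 0 -> e / C _ C: inserts after position(s) 4, 5: idubevege
4. f -> v, t -> d / V _ V: no change
surface: idubevege


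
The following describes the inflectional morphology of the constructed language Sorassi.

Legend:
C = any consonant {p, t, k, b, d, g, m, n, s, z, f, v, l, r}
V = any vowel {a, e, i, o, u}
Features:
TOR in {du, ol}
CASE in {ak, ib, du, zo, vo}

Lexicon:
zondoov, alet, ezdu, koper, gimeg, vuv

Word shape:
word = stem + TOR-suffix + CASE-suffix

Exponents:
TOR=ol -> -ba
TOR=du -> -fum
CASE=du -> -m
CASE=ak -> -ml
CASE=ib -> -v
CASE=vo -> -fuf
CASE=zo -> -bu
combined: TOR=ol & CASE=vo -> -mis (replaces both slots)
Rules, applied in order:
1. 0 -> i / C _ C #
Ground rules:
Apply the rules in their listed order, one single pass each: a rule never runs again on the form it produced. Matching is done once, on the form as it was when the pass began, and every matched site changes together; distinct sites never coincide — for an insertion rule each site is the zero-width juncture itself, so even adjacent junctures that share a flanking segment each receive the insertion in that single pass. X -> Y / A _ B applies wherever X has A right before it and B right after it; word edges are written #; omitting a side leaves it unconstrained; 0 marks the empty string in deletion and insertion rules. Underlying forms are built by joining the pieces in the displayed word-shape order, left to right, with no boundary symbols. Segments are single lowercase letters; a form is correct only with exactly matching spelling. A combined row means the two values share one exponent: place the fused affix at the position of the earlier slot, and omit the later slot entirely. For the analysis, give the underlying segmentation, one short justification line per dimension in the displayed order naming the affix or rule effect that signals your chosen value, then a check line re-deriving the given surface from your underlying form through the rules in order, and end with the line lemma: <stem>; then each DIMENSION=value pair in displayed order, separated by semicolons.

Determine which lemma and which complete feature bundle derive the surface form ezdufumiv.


underlying: ezdu-fum-v
TOR=du - signalled by the affix -fum
CASE=ib - signalled by the affix -v
check: ezdufumv -> ezdufumiv
lemma: ezdu; TOR=du; CASE=ib


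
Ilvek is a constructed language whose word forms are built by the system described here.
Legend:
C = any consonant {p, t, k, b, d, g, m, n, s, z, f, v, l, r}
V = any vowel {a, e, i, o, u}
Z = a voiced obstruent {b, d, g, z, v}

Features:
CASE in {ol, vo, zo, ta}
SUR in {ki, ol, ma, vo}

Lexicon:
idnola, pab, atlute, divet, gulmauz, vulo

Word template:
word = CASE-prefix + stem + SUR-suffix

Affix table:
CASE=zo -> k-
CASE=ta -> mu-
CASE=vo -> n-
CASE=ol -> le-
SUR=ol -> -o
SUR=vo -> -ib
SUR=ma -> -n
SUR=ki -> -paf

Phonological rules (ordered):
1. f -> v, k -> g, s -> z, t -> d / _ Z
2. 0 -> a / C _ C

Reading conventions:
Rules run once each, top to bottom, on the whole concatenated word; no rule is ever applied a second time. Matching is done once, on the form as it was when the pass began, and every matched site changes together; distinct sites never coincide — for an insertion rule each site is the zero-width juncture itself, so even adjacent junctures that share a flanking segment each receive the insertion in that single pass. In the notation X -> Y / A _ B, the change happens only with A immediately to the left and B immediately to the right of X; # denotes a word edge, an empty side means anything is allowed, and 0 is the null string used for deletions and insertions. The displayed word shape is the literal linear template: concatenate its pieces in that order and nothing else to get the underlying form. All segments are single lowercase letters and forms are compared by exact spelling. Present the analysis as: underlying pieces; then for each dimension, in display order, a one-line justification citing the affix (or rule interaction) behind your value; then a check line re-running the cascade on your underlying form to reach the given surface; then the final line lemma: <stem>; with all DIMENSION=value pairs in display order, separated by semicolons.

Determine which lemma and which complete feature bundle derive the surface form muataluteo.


underlying: mu-atlute-o
CASE=ta - signalled by the affix mu-
SUR=ol - signalled by the affix -o
check: muatluteo -> muatluteo -> muataluteo
lemma: atlute; CASE=ta; SUR=ol


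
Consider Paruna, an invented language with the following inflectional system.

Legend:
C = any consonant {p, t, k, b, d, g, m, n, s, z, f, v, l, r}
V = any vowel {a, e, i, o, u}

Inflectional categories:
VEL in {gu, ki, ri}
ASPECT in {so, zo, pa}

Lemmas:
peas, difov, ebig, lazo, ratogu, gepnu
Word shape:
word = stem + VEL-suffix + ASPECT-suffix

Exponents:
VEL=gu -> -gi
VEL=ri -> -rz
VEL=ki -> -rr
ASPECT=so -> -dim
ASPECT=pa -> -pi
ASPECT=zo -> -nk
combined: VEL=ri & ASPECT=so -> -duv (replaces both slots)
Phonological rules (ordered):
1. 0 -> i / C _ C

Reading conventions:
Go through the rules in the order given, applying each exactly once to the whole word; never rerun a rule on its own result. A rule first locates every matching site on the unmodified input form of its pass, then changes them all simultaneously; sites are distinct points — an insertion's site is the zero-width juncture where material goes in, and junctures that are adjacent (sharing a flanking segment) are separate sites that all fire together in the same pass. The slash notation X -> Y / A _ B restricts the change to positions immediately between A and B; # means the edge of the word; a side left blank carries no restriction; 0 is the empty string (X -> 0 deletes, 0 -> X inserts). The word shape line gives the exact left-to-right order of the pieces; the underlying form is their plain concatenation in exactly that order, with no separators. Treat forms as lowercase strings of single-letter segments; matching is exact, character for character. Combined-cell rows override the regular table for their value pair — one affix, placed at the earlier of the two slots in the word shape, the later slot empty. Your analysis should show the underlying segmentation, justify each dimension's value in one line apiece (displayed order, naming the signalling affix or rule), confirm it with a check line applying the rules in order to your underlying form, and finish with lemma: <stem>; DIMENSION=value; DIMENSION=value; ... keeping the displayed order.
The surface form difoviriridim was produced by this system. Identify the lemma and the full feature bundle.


underlying: difov-rr-dim
VEL=ki - signalled by the affix -rr
ASPECT=so - signalled by the affix -dim
check: difovrrdim -> difoviriridim
lemma: difov; VEL=ki; ASPECT=so


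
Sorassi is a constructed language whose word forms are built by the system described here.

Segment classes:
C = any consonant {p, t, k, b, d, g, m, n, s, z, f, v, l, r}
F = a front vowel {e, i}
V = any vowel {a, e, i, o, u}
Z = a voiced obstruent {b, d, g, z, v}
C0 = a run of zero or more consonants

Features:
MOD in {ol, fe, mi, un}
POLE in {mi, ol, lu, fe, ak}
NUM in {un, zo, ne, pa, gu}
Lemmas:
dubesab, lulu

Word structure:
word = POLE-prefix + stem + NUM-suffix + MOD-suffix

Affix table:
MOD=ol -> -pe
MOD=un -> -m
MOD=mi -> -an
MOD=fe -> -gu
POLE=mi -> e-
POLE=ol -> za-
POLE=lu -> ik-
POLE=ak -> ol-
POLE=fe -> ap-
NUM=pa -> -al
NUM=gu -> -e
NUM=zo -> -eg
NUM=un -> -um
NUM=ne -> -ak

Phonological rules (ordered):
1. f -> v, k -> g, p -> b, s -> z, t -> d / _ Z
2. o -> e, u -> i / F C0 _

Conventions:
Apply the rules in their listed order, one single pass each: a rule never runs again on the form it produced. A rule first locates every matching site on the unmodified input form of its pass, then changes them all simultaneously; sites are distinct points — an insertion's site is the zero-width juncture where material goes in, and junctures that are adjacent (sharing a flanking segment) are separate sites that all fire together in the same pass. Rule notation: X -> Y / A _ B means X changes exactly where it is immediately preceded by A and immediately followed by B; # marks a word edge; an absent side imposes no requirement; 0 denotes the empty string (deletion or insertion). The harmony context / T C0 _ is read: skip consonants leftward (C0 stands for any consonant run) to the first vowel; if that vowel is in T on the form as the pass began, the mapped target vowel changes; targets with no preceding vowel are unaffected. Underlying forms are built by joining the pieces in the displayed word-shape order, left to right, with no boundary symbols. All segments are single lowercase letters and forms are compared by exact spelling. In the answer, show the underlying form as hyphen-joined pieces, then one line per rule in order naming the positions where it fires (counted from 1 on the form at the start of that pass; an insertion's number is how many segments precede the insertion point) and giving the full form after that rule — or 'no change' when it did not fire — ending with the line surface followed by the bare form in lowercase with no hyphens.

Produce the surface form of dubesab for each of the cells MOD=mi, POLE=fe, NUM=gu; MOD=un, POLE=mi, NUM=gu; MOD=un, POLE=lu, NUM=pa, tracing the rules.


cell MOD=mi, POLE=fe, NUM=gu:
underlying: ap-dubesab-e-an
1. f -> v, k -> g, p -> b, s -> z, t -> d / _ Z: fires at position(s) 2: abdubesabean
2. o -> e, u -> i / F C0 _: no change
surface: abdubesabean

cell MOD=un, POLE=mi, NUM=gu:
underlying: e-dubesab-e-m
1. f -> v, k -> g, p -> b, s -> z, t -> d / _ Z: no change
2. o -> e, u -> i / F C0 _: fires at position(s) 3: edibesabem
surface: edibesabem

cell MOD=un, POLE=lu, NUM=pa:
underlying: ik-dubesab-al-m
1. f -> v, k -> g, p -> b, s -> z, t -> d / _ Z: fires at position(s) 2: igdubesabalm
2. o -> e, u -> i / F C0 _: fires at position(s) 4: igdibesabalm
surface: igdibesabalm


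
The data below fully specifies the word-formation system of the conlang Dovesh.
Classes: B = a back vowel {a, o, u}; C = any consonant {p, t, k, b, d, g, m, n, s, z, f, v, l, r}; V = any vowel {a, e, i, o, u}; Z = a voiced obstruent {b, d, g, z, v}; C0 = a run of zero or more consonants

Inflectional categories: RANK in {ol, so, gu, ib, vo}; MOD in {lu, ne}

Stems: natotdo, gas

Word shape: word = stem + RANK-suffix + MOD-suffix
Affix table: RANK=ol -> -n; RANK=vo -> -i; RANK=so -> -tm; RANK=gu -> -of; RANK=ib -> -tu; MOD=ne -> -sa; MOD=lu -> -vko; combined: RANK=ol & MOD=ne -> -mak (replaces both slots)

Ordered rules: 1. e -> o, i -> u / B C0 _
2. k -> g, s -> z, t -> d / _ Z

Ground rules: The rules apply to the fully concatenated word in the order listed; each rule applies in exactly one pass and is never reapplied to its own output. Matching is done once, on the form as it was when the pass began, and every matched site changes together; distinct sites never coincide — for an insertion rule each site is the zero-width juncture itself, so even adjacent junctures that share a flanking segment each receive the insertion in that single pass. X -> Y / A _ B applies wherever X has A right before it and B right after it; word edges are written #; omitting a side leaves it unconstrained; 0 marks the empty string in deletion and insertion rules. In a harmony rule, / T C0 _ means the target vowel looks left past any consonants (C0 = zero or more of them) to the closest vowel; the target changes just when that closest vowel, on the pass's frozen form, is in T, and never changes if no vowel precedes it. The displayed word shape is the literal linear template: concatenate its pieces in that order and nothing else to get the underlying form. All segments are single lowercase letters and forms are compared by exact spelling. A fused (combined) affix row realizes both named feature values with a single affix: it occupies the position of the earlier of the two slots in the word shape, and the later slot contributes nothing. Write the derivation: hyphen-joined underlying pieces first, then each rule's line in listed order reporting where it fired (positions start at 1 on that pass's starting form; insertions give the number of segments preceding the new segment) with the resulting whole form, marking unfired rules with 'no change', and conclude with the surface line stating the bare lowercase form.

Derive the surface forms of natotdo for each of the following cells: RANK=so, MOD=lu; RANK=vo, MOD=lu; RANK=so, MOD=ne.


cell RANK=so, MOD=lu:
underlying: natotdo-tm-vko
1. e -> o, i -> u / B C0 _: no change
2. k -> g, s -> z, t -> d / _ Z: fires at position(s) 5: natoddotmvko
surface: natoddotmvko

cell RANK=vo, MOD=lu:
underlying: natotdo-i-vko
1. e -> o, i -> u / B C0 _: fires at position(s) 8: natotdouvko
2. k -> g, s -> z, t -> d / _ Z: fires at position(s) 5: natoddouvko
surface: natoddouvko

cell RANK=so, MOD=ne:
underlying: natotdo-tm-sa
1. e -> o, i -> u / B C0 _: no change
2. k -> g, s -> z, t -> d / _ Z: fires at position(s) 5: natoddotmsa
surface: natoddotmsa


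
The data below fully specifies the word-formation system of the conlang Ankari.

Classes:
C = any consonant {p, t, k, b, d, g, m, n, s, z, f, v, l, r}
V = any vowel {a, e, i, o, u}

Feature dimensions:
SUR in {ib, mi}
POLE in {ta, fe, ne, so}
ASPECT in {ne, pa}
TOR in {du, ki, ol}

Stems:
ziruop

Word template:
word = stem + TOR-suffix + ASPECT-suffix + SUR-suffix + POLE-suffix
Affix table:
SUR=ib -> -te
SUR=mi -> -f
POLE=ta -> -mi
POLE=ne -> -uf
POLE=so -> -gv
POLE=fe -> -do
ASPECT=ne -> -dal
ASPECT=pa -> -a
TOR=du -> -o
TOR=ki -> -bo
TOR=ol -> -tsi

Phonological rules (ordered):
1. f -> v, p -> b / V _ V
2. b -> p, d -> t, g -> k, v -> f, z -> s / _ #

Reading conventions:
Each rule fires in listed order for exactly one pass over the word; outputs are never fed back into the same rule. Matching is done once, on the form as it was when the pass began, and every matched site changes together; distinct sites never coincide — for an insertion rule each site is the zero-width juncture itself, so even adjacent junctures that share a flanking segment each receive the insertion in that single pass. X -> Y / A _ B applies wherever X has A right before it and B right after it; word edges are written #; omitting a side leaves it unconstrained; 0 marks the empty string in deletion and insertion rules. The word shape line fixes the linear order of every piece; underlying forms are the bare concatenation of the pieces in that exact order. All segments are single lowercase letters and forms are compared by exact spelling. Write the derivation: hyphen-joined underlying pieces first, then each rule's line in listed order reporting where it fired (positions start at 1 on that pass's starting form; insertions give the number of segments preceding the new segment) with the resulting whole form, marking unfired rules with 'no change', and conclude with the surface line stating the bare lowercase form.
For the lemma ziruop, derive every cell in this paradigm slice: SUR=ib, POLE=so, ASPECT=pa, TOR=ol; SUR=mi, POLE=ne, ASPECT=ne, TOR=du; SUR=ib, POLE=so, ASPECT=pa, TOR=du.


cell SUR=ib, POLE=so, ASPECT=pa, TOR=ol:
underlying: ziruop-tsi-a-te-gv
1. f -> v, p -> b / V _ V: no change
2. b -> p, d -> t, g -> k, v -> f, z -> s / _ #: fires at position(s) 14: ziruoptsiategf
surface: ziruoptsiategf

cell SUR=mi, POLE=ne, ASPECT=ne, TOR=du:
underlying: ziruop-o-dal-f-uf
1. f -> v, p -> b / V _ V: fires at position(s) 6: ziruobodalfuf
2. b -> p, d -> t, g -> k, v -> f, z -> s / _ #: no change
surface: ziruobodalfuf

cell SUR=ib, POLE=so, ASPECT=pa, TOR=du:
underlying: ziruop-o-a-te-gv
1. f -> v, p -> b / V _ V: fires at position(s) 6: ziruoboategv
2. b -> p, d -> t, g -> k, v -> f, z -> s / _ #: fires at position(s) 12: ziruoboategf
surface: ziruoboategf


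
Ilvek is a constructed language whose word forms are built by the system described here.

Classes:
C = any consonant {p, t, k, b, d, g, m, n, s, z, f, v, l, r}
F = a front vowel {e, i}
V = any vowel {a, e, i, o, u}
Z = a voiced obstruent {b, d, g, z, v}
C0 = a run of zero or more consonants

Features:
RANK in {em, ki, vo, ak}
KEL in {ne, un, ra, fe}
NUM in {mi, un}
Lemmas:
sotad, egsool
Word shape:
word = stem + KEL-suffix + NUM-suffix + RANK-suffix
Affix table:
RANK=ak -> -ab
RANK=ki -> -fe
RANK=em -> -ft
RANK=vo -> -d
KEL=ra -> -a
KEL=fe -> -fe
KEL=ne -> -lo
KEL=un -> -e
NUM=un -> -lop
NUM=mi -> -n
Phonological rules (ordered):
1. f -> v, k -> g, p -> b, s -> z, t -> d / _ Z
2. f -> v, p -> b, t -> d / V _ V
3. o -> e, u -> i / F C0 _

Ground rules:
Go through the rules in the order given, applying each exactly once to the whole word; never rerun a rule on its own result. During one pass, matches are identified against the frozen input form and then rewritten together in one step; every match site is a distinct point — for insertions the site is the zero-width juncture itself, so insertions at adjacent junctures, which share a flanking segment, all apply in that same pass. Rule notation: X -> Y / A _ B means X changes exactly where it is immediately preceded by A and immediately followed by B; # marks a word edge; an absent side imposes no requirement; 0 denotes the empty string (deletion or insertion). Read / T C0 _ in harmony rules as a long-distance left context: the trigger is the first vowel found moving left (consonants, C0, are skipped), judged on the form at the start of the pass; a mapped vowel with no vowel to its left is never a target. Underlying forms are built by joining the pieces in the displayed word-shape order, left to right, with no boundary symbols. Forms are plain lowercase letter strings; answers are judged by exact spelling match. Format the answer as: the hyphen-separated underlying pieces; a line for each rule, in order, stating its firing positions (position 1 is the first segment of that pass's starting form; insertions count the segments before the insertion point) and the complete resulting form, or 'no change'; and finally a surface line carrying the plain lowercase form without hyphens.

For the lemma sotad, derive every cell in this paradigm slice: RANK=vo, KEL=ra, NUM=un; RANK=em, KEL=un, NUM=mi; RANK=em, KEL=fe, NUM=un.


cell RANK=vo, KEL=ra, NUM=un:
underlying: sotad-a-lop-d
1. f -> v, k -> g, p -> b, s -> z, t -> d / _ Z: fires at position(s) 9: sotadalobd
2. f -> v, p -> b, t -> d / V _ V: fires at position(s) 3: sodadalobd
3. o -> e, u -> i / F C0 _: no change
surface: sodadalobd

cell RANK=em, KEL=un, NUM=mi:
underlying: sotad-e-n-ft
1. f -> v, k -> g, p -> b, s -> z, t -> d / _ Z: no change
2. f -> v, p -> b, t -> d / V _ V: fires at position(s) 3: sodadenft
3. o -> e, u -> i / F C0 _: no change
surface: sodadenft

cell RANK=em, KEL=fe, NUM=un:
underlying: sotad-fe-lop-ft
1. f -> v, k -> g, p -> b, s -> z, t -> d / _ Z: no change
2. f -> v, p -> b, t -> d / V _ V: fires at position(s) 3: sodadfelopft
3. o -> e, u -> i / F C0 _: fires at position(s) 9: sodadfelepft
surface: sodadfelepft


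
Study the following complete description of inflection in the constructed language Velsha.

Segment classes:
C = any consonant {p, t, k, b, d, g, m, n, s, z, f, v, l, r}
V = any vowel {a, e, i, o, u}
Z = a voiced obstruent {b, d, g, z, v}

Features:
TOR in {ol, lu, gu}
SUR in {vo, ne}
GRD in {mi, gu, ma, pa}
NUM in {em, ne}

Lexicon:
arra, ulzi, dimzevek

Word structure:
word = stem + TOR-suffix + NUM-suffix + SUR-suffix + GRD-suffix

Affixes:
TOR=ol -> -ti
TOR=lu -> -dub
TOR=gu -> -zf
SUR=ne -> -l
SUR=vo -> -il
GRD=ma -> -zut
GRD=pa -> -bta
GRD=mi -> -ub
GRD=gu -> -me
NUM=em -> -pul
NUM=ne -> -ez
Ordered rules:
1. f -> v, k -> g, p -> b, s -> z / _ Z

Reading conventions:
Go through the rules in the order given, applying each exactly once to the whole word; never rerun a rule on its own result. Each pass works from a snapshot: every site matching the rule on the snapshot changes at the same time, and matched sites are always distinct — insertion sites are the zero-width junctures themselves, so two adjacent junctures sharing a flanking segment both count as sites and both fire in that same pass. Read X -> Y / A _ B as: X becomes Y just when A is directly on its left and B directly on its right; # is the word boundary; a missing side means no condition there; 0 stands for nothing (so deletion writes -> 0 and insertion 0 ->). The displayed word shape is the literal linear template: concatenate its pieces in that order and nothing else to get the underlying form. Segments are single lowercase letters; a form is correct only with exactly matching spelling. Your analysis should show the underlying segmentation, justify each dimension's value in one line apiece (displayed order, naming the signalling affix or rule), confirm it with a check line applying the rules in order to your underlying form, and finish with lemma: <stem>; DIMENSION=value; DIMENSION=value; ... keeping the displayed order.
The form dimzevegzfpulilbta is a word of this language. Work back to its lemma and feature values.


underlying: dimzevek-zf-pul-il-bta
TOR=gu - signalled by the affix -zf
SUR=vo - signalled by the affix -il
GRD=pa - signalled by the affix -bta
NUM=em - signalled by the affix -pul
check: dimzevekzfpulilbta -> dimzevegzfpulilbta
lemma: dimzevek; TOR=gu; SUR=vo; GRD=pa; NUM=em


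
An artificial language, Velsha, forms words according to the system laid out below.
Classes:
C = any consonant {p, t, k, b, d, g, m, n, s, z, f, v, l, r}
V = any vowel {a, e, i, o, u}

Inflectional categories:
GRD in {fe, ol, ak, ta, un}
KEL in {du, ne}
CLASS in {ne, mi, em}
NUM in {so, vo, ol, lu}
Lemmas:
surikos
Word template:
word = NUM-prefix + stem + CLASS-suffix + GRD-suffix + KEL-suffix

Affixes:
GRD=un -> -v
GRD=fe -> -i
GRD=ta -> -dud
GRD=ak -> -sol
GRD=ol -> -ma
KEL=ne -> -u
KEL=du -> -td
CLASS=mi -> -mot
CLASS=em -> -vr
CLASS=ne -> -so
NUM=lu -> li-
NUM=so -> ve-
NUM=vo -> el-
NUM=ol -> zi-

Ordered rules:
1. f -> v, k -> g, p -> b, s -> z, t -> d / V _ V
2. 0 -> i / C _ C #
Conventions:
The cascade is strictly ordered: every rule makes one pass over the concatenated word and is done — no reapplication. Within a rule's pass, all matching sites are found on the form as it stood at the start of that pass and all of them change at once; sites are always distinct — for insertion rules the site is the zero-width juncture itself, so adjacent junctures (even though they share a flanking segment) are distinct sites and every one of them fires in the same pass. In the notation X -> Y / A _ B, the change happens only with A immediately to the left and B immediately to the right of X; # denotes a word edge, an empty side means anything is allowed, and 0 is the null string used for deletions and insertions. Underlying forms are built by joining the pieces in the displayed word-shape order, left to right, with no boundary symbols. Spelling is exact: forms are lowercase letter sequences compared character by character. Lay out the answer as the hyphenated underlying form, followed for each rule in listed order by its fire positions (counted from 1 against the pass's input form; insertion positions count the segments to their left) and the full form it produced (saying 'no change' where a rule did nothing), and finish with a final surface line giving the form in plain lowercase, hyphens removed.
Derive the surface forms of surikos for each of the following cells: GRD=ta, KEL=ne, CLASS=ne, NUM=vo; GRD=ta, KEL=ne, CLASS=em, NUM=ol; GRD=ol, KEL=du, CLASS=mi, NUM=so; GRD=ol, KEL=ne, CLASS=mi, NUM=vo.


cell GRD=ta, KEL=ne, CLASS=ne, NUM=vo:
underlying: el-surikos-so-dud-u
1. f -> v, k -> g, p -> b, s -> z, t -> d / V _ V: fires at position(s) 7: elsurigossodudu
2. 0 -> i / C _ C #: no change
surface: elsurigossodudu

cell GRD=ta, KEL=ne, CLASS=em, NUM=ol:
underlying: zi-surikos-vr-dud-u
1. f -> v, k -> g, p -> b, s -> z, t -> d / V _ V: fires at position(s) 3, 7: zizurigosvrdudu
2. 0 -> i / C _ C #: no change
surface: zizurigosvrdudu

cell GRD=ol, KEL=du, CLASS=mi, NUM=so:
underlying: ve-surikos-mot-ma-td
1. f -> v, k -> g, p -> b, s -> z, t -> d / V _ V: fires at position(s) 3, 7: vezurigosmotmatd
2. 0 -> i / C _ C #: inserts after position(s) 15: vezurigosmotmatid
surface: vezurigosmotmatid

cell GRD=ol, KEL=ne, CLASS=mi, NUM=vo:
underlying: el-surikos-mot-ma-u
1. f -> v, k -> g, p -> b, s -> z, t -> d / V _ V: fires at position(s) 7: elsurigosmotmau
2. 0 -> i / C _ C #: no change
surface: elsurigosmotmau
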